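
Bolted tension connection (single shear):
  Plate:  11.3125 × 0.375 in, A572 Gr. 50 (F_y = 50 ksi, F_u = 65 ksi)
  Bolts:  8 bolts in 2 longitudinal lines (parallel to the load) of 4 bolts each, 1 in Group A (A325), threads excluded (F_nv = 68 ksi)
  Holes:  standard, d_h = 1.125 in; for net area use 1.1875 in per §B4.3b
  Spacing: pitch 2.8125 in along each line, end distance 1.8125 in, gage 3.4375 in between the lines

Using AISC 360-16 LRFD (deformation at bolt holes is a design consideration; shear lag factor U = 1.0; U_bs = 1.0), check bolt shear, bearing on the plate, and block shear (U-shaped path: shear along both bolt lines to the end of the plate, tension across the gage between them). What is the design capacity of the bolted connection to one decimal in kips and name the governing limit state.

174.8 kips (block shear governs)

Bolt shear: A_b = π(1)²/4 = 0.7854 in². φR_n = 0.75 × 68 × 0.7854 × 8 × 1 = 320.4 kips.
Bearing (0.375 in plate, F_u = 65 ksi): end bolts L_c = 1.8125 − 1.125/2 = 1.25, R_n = min(1.2×1.25×0.375×65, 2.4×1×0.375×65) = 36.563 kips/bolt; interior L_c = 2.8125 − 1.125 = 1.6875, R_n = 49.359 kips/bolt. φR_n = 0.75 × (2×36.563 + 6×49.359) = 277.0 kips.
Block shear: shear path 2×[1.8125+3×2.8125] = 2×10.25 in, A_gv = 7.6875, A_nv = 2×(10.25 − 3.5×1.1875)×0.375 = 4.5703 in²; tension across gage: (3.4375 − 1×1.1875)×0.375 = 0.84375 in². R_n = min(0.6×65×4.5703, 0.6×50×7.6875) + 1.0×65×0.84375 = min(178.24, 230.63) + 54.844 = 233.08 kips. φR_n = 0.75 × 233.08 = 174.8 kips.
Governing: min(320.4, 277.0, 174.8) = 174.8 kips → block shear.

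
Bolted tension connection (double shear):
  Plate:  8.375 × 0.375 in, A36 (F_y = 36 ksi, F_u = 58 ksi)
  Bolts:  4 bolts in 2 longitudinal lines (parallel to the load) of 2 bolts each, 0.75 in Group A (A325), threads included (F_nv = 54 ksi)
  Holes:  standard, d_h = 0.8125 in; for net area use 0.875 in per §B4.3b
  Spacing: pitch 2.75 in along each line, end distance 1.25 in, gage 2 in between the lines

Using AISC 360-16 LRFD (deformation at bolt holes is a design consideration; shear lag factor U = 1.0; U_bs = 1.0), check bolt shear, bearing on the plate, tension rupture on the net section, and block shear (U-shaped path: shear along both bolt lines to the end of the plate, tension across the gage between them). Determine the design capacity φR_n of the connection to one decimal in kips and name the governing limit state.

Bolt shear: A_b = π(0.75)²/4 = 0.44179 in². φR_n = 0.75 × 54 × 0.44179 × 4 × 2 = 143.1 kips.
Bearing (0.375 in plate, F_u = 58 ksi): end bolts L_c = 1.25 − 0.8125/2 = 0.84375, R_n = min(1.2×0.84375×0.375×58, 2.4×0.75×0.375×58) = 22.022 kips/bolt; interior L_c = 2.75 − 0.8125 = 1.9375, R_n = 39.15 kips/bolt. φR_n = 0.75 × (2×22.022 + 2×39.15) = 91.8 kips.
Tension rupture (net): A_n = (8.375 − 2×0.875)×0.375 = 2.4844 in² (U = 1.0, A_e = A_n). φR_n = 0.75 × 58 × 2.4844 = 108.1 kips.
Block shear: shear path 2×[1.25+1×2.75] = 2×4 in, A_gv = 3, A_nv = 2×(4 − 1.5×0.875)×0.375 = 2.0156 in²; tension across gage: (2 − 1×0.875)×0.375 = 0.42188 in². R_n = min(0.6×58×2.0156, 0.6×36×3) + 1.0×58×0.42188 = min(70.143, 64.8) + 24.469 = 89.269 kips. φR_n = 0.75 × 89.269 = 67.0 kips.
Governing: min(143.1, 91.8, 108.1, 67.0) = 67.0 kips → block shear.

67.0 kips (block shear governs)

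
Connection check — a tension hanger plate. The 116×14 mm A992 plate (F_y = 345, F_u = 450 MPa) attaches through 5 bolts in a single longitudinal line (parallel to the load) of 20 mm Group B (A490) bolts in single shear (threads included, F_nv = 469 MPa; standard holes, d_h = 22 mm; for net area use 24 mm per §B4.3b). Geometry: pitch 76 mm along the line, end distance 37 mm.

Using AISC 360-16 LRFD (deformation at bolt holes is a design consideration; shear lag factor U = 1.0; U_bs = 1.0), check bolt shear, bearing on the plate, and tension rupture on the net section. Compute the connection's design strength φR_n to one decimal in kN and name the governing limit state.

434.7 kN (net-section rupture governs)

Bolt shear: A_b = π(20)²/4 = 314.16 mm². φR_n = 0.75 × 469 × 314.16 × 5 × 1 = 552.5 kN.
Bearing (14 mm plate, F_u = 450 MPa): end bolts L_c = 37 − 22/2 = 26, R_n = min(1.2×26×14×450, 2.4×20×14×450) = 196.56 kN/bolt; interior L_c = 76 − 22 = 54, R_n = 302.4 kN/bolt. φR_n = 0.75 × (1×196.56 + 4×302.4) = 1054.6 kN.
Tension rupture (net): A_n = (116 − 1×24)×14 = 1288 mm² (U = 1.0, A_e = A_n). φR_n = 0.75 × 450 × 1288 = 434.7 kN.
Governing: min(552.5, 1054.6, 434.7) = 434.7 kN → net-section rupture.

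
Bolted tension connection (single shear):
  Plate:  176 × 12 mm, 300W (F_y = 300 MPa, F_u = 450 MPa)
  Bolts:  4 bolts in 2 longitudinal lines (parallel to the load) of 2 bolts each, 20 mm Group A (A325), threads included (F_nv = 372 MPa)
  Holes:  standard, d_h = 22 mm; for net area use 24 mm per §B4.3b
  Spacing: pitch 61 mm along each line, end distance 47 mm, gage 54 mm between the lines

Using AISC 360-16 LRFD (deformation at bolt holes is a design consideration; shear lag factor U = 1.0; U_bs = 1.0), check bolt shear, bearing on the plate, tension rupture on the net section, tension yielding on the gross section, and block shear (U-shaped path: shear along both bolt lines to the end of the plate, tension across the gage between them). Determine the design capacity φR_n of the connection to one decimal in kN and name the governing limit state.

350.6 kN (bolt shear governs)

Bolt shear: A_b = π(20)²/4 = 314.16 mm². φR_n = 0.75 × 372 × 314.16 × 4 × 1 = 350.6 kN.
Bearing (12 mm plate, F_u = 450 MPa): end bolts L_c = 47 − 22/2 = 36, R_n = min(1.2×36×12×450, 2.4×20×12×450) = 233.28 kN/bolt; interior L_c = 61 − 22 = 39, R_n = 252.72 kN/bolt. φR_n = 0.75 × (2×233.28 + 2×252.72) = 729.0 kN.
Tension rupture (net): A_n = (176 − 2×24)×12 = 1536 mm² (U = 1.0, A_e = A_n). φR_n = 0.75 × 450 × 1536 = 518.4 kN.
Tension yield (gross): A_g = 176×12 = 2112 mm². φR_n = 0.90 × 300 × 2112 = 570.2 kN.
Block shear: shear path 2×[47+1×61] = 2×108 mm, A_gv = 2592, A_nv = 2×(108 − 1.5×24)×12 = 1728 mm²; tension across gage: (54 − 1×24)×12 = 360 mm². R_n = min(0.6×450×1728, 0.6×300×2592) + 1.0×450×360 = min(466.56, 466.56) + 162 = 628.56 kN. φR_n = 0.75 × 628.56 = 471.4 kN.
Governing: min(350.6, 729.0, 518.4, 570.2, 471.4) = 350.6 kN → bolt shear.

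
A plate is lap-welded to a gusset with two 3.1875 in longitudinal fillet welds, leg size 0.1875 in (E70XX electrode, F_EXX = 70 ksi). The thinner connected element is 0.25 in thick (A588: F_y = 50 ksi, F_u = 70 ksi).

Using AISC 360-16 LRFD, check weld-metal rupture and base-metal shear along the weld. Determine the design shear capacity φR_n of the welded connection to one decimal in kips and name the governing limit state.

26.6 kips (weld metal governs)

Weld metal: throat = 0.707×0.1875 = 0.13256 in, L = 2×3.1875 = 6.375 in. φR_n = 0.75 × 0.6 × 70 × 0.13256 × 6.375 = 26.6 kips.
Base metal shear (0.25 in plate): yield φR_n = 1.0×0.6×50×0.25×6.375 = 47.8 kips; rupture φR_n = 0.75×0.6×70×0.25×6.375 = 50.2 kips; take 47.8 kips (yield).
Governing: min(26.6, 47.8) = 26.6 kips → weld metal.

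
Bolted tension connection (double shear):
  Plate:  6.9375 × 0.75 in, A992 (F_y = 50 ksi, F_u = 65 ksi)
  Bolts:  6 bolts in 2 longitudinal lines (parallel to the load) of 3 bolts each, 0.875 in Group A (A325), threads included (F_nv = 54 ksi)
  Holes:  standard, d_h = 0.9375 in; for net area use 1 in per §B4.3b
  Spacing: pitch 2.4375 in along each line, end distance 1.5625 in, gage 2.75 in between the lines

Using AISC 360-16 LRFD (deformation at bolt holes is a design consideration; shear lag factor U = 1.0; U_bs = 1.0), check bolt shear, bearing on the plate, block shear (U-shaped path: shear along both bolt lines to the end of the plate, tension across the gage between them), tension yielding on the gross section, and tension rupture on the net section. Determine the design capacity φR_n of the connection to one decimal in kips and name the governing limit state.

Bolt shear: A_b = π(0.875)²/4 = 0.60132 in². φR_n = 0.75 × 54 × 0.60132 × 6 × 2 = 292.2 kips.
Bearing (0.75 in plate, F_u = 65 ksi): end bolts L_c = 1.5625 − 0.9375/2 = 1.09375, R_n = min(1.2×1.09375×0.75×65, 2.4×0.875×0.75×65) = 63.984 kips/bolt; interior L_c = 2.4375 − 0.9375 = 1.5, R_n = 87.75 kips/bolt. φR_n = 0.75 × (2×63.984 + 4×87.75) = 359.2 kips.
Block shear: shear path 2×[1.5625+2×2.4375] = 2×6.4375 in, A_gv = 9.6563, A_nv = 2×(6.4375 − 2.5×1)×0.75 = 5.9063 in²; tension across gage: (2.75 − 1×1)×0.75 = 1.3125 in². R_n = min(0.6×65×5.9063, 0.6×50×9.6563) + 1.0×65×1.3125 = min(230.35, 289.69) + 85.313 = 315.66 kips. φR_n = 0.75 × 315.66 = 236.7 kips.
Tension yield (gross): A_g = 6.9375×0.75 = 5.2031 in². φR_n = 0.90 × 50 × 5.2031 = 234.1 kips.
Tension rupture (net): A_n = (6.9375 − 2×1)×0.75 = 3.7031 in² (U = 1.0, A_e = A_n). φR_n = 0.75 × 65 × 3.7031 = 180.5 kips.
Governing: min(292.2, 359.2, 236.7, 234.1, 180.5) = 180.5 kips → net-section rupture.

180.5 kips (net-section rupture governs)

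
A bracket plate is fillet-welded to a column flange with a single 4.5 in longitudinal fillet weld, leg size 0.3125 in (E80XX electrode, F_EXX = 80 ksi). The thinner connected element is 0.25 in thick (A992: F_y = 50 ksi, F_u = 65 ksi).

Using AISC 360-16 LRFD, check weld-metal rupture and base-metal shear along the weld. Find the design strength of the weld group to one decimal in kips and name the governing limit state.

32.9 kips (base-metal shear governs)

Weld metal: throat = 0.707×0.3125 = 0.22094 in, L = 4.5 in. φR_n = 0.75 × 0.6 × 80 × 0.22094 × 4.5 = 35.8 kips.
Base metal shear (0.25 in plate): yield φR_n = 1.0×0.6×50×0.25×4.5 = 33.8 kips; rupture φR_n = 0.75×0.6×65×0.25×4.5 = 32.9 kips; take 32.9 kips (rupture).
Governing: min(35.8, 32.9) = 32.9 kips → base-metal shear.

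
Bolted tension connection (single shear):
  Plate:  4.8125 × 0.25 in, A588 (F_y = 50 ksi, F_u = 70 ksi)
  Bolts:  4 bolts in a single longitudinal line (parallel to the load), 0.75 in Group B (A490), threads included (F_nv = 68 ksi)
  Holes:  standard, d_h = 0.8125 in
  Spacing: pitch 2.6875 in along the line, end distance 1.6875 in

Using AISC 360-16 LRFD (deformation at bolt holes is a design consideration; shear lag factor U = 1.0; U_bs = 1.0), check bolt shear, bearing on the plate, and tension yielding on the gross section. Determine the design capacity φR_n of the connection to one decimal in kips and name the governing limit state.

Bolt shear: A_b = π(0.75)²/4 = 0.44179 in². φR_n = 0.75 × 68 × 0.44179 × 4 × 1 = 90.1 kips.
Bearing (0.25 in plate, F_u = 70 ksi): end bolts L_c = 1.6875 − 0.8125/2 = 1.28125, R_n = min(1.2×1.28125×0.25×70, 2.4×0.75×0.25×70) = 26.906 kips/bolt; interior L_c = 2.6875 − 0.8125 = 1.875, R_n = 31.5 kips/bolt. φR_n = 0.75 × (1×26.906 + 3×31.5) = 91.1 kips.
Tension yield (gross): A_g = 4.8125×0.25 = 1.2031 in². φR_n = 0.90 × 50 × 1.2031 = 54.1 kips.
Governing: min(90.1, 91.1, 54.1) = 54.1 kips → gross-section yield.

54.1 kips (gross-section yield governs)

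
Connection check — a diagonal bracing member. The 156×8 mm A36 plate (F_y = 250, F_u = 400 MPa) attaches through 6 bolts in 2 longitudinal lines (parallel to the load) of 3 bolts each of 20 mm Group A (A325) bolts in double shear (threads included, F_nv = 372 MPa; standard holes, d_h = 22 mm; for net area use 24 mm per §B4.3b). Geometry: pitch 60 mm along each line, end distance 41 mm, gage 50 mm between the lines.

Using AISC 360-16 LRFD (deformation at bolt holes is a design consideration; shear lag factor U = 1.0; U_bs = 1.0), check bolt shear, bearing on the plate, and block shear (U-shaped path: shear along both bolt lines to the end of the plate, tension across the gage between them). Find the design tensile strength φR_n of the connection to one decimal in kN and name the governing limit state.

Bolt shear: A_b = π(20)²/4 = 314.16 mm². φR_n = 0.75 × 372 × 314.16 × 6 × 2 = 1051.8 kN.
Bearing (8 mm plate, F_u = 400 MPa): end bolts L_c = 41 − 22/2 = 30, R_n = min(1.2×30×8×400, 2.4×20×8×400) = 115.2 kN/bolt; interior L_c = 60 − 22 = 38, R_n = 145.92 kN/bolt. φR_n = 0.75 × (2×115.2 + 4×145.92) = 610.6 kN.
Block shear: shear path 2×[41+2×60] = 2×161 mm, A_gv = 2576, A_nv = 2×(161 − 2.5×24)×8 = 1616 mm²; tension across gage: (50 − 1×24)×8 = 208 mm². R_n = min(0.6×400×1616, 0.6×250×2576) + 1.0×400×208 = min(387.84, 386.4) + 83.2 = 469.6 kN. φR_n = 0.75 × 469.6 = 352.2 kN.
Governing: min(1051.8, 610.6, 352.2) = 352.2 kN → block shear.

352.2 kN (block shear governs)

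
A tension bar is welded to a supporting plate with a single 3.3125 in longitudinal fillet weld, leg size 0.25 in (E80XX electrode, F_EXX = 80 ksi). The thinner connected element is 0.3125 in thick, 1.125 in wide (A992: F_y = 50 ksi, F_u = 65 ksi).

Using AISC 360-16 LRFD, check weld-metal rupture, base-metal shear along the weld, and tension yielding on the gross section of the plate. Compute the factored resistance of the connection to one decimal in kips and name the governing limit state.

Weld metal: throat = 0.707×0.25 = 0.17675 in, L = 3.3125 in. φR_n = 0.75 × 0.6 × 80 × 0.17675 × 3.3125 = 21.1 kips.
Base metal shear (0.3125 in plate): yield φR_n = 1.0×0.6×50×0.3125×3.3125 = 31.1 kips; rupture φR_n = 0.75×0.6×65×0.3125×3.3125 = 30.3 kips; take 30.3 kips (rupture).
Tension yield (gross): A_g = 1.125×0.3125 = 0.35156 in². φR_n = 0.90 × 50 × 0.35156 = 15.8 kips.
Governing: min(21.1, 30.3, 15.8) = 15.8 kips → gross-section yield.

15.8 kips (gross-section yield governs)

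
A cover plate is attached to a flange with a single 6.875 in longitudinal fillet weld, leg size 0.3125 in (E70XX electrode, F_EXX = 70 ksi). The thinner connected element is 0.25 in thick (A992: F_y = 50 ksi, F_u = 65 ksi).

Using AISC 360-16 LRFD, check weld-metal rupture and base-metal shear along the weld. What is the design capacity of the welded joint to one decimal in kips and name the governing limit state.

Weld metal: throat = 0.707×0.3125 = 0.22094 in, L = 6.875 in. φR_n = 0.75 × 0.6 × 70 × 0.22094 × 6.875 = 47.8 kips.
Base metal shear (0.25 in plate): yield φR_n = 1.0×0.6×50×0.25×6.875 = 51.6 kips; rupture φR_n = 0.75×0.6×65×0.25×6.875 = 50.3 kips; take 50.3 kips (rupture).
Governing: min(47.8, 50.3) = 47.8 kips → weld metal.

47.8 kips (weld metal governs)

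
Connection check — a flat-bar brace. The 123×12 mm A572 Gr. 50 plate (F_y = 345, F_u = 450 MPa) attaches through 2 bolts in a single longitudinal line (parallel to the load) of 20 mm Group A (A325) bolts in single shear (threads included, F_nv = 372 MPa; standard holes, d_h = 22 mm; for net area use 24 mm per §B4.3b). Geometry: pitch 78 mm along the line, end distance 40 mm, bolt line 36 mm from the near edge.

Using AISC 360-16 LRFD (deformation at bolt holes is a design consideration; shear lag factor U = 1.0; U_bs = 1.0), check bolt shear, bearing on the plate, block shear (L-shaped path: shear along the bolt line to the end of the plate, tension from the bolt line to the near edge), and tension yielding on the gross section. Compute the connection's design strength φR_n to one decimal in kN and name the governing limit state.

175.3 kN (bolt shear governs)

Bolt shear: A_b = π(20)²/4 = 314.16 mm². φR_n = 0.75 × 372 × 314.16 × 2 × 1 = 175.3 kN.
Bearing (12 mm plate, F_u = 450 MPa): end bolts L_c = 40 − 22/2 = 29, R_n = min(1.2×29×12×450, 2.4×20×12×450) = 187.92 kN/bolt; interior L_c = 78 − 22 = 56, R_n = 259.2 kN/bolt. φR_n = 0.75 × (1×187.92 + 1×259.2) = 335.3 kN.
Block shear: shear path 1×[40+1×78] = 1×118 mm, A_gv = 1416, A_nv = 1×(118 − 1.5×24)×12 = 984 mm²; tension to near edge: (36 − 0.5×24)×12 = 288 mm². R_n = min(0.6×450×984, 0.6×345×1416) + 1.0×450×288 = min(265.68, 293.11) + 129.6 = 395.28 kN. φR_n = 0.75 × 395.28 = 296.5 kN.
Tension yield (gross): A_g = 123×12 = 1476 mm². φR_n = 0.90 × 345 × 1476 = 458.3 kN.
Governing: min(175.3, 335.3, 296.5, 458.3) = 175.3 kN → bolt shear.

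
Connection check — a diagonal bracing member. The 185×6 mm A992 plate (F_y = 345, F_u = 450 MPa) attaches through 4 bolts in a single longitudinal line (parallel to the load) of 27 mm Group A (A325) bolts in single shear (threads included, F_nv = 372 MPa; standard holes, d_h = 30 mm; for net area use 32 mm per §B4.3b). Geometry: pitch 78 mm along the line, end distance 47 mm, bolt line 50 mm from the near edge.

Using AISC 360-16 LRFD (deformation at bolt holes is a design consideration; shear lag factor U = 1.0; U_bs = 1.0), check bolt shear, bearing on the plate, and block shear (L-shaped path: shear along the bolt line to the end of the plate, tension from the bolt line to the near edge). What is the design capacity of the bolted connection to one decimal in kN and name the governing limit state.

274.2 kN (block shear governs)

Bolt shear: A_b = π(27)²/4 = 572.56 mm². φR_n = 0.75 × 372 × 572.56 × 4 × 1 = 639.0 kN.
Bearing (6 mm plate, F_u = 450 MPa): end bolts L_c = 47 − 30/2 = 32, R_n = min(1.2×32×6×450, 2.4×27×6×450) = 103.68 kN/bolt; interior L_c = 78 − 30 = 48, R_n = 155.52 kN/bolt. φR_n = 0.75 × (1×103.68 + 3×155.52) = 427.7 kN.
Block shear: shear path 1×[47+3×78] = 1×281 mm, A_gv = 1686, A_nv = 1×(281 − 3.5×32)×6 = 1014 mm²; tension to near edge: (50 − 0.5×32)×6 = 204 mm². R_n = min(0.6×450×1014, 0.6×345×1686) + 1.0×450×204 = min(273.78, 349) + 91.8 = 365.58 kN. φR_n = 0.75 × 365.58 = 274.2 kN.
Governing: min(639.0, 427.7, 274.2) = 274.2 kN → block shear.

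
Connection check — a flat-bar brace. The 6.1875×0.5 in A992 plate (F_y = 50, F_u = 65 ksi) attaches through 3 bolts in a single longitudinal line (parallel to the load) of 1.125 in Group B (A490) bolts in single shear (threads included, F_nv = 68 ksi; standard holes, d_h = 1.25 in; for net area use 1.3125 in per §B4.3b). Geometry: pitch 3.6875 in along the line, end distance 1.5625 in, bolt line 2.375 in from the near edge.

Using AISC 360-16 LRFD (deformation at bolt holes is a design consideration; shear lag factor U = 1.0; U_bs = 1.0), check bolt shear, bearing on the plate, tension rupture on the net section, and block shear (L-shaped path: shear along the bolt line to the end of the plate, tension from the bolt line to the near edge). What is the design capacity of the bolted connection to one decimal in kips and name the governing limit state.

Bolt shear: A_b = π(1.125)²/4 = 0.99402 in². φR_n = 0.75 × 68 × 0.99402 × 3 × 1 = 152.1 kips.
Bearing (0.5 in plate, F_u = 65 ksi): end bolts L_c = 1.5625 − 1.25/2 = 0.9375, R_n = min(1.2×0.9375×0.5×65, 2.4×1.125×0.5×65) = 36.563 kips/bolt; interior L_c = 3.6875 − 1.25 = 2.4375, R_n = 87.75 kips/bolt. φR_n = 0.75 × (1×36.563 + 2×87.75) = 159.0 kips.
Tension rupture (net): A_n = (6.1875 − 1×1.3125)×0.5 = 2.4375 in² (U = 1.0, A_e = A_n). φR_n = 0.75 × 65 × 2.4375 = 118.8 kips.
Block shear: shear path 1×[1.5625+2×3.6875] = 1×8.9375 in, A_gv = 4.4688, A_nv = 1×(8.9375 − 2.5×1.3125)×0.5 = 2.8281 in²; tension to near edge: (2.375 − 0.5×1.3125)×0.5 = 0.85938 in². R_n = min(0.6×65×2.8281, 0.6×50×4.4688) + 1.0×65×0.85938 = min(110.3, 134.06) + 55.86 = 166.16 kips. φR_n = 0.75 × 166.16 = 124.6 kips.
Governing: min(152.1, 159.0, 118.8, 124.6) = 118.8 kips → net-section rupture.

118.8 kips (net-section rupture governs)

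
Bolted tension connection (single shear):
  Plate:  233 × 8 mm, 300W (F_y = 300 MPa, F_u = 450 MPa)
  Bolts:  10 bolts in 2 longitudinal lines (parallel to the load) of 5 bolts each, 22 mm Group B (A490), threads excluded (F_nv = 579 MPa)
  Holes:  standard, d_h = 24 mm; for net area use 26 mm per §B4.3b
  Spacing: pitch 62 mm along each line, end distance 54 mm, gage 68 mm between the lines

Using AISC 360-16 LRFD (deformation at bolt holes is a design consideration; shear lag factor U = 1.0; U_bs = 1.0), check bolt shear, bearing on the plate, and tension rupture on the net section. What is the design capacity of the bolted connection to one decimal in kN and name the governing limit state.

488.7 kN (net-section rupture governs)

Bolt shear: A_b = π(22)²/4 = 380.13 mm². φR_n = 0.75 × 579 × 380.13 × 10 × 1 = 1650.7 kN.
Bearing (8 mm plate, F_u = 450 MPa): end bolts L_c = 54 − 24/2 = 42, R_n = min(1.2×42×8×450, 2.4×22×8×450) = 181.44 kN/bolt; interior L_c = 62 − 24 = 38, R_n = 164.16 kN/bolt. φR_n = 0.75 × (2×181.44 + 8×164.16) = 1257.1 kN.
Tension rupture (net): A_n = (233 − 2×26)×8 = 1448 mm² (U = 1.0, A_e = A_n). φR_n = 0.75 × 450 × 1448 = 488.7 kN.
Governing: min(1650.7, 1257.1, 488.7) = 488.7 kN → net-section rupture.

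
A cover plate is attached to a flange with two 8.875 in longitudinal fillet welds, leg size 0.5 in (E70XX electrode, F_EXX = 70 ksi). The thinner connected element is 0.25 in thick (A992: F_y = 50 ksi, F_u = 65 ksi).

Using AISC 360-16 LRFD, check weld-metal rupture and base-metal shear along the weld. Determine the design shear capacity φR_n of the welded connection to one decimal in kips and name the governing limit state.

Weld metal: throat = 0.707×0.5 = 0.3535 in, L = 2×8.875 = 17.75 in. φR_n = 0.75 × 0.6 × 70 × 0.3535 × 17.75 = 197.7 kips.
Base metal shear (0.25 in plate): yield φR_n = 1.0×0.6×50×0.25×17.75 = 133.1 kips; rupture φR_n = 0.75×0.6×65×0.25×17.75 = 129.8 kips; take 129.8 kips (rupture).
Governing: min(197.7, 129.8) = 129.8 kips → base-metal shear.

129.8 kips (base-metal shear governs)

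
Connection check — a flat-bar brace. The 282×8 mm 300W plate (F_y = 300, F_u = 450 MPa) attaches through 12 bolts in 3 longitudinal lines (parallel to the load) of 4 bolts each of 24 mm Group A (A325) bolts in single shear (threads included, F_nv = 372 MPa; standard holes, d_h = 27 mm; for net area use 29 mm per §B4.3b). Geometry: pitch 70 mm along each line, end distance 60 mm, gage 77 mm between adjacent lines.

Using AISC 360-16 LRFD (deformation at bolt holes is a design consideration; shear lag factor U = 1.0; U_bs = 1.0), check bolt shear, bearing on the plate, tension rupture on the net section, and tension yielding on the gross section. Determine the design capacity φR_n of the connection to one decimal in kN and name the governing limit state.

Bolt shear: A_b = π(24)²/4 = 452.39 mm². φR_n = 0.75 × 372 × 452.39 × 12 × 1 = 1514.6 kN.
Bearing (8 mm plate, F_u = 450 MPa): end bolts L_c = 60 − 27/2 = 46.5, R_n = min(1.2×46.5×8×450, 2.4×24×8×450) = 200.88 kN/bolt; interior L_c = 70 − 27 = 43, R_n = 185.76 kN/bolt. φR_n = 0.75 × (3×200.88 + 9×185.76) = 1705.9 kN.
Tension rupture (net): A_n = (282 − 3×29)×8 = 1560 mm² (U = 1.0, A_e = A_n). φR_n = 0.75 × 450 × 1560 = 526.5 kN.
Tension yield (gross): A_g = 282×8 = 2256 mm². φR_n = 0.90 × 300 × 2256 = 609.1 kN.
Governing: min(1514.6, 1705.9, 526.5, 609.1) = 526.5 kN → net-section rupture.

526.5 kN (net-section rupture governs)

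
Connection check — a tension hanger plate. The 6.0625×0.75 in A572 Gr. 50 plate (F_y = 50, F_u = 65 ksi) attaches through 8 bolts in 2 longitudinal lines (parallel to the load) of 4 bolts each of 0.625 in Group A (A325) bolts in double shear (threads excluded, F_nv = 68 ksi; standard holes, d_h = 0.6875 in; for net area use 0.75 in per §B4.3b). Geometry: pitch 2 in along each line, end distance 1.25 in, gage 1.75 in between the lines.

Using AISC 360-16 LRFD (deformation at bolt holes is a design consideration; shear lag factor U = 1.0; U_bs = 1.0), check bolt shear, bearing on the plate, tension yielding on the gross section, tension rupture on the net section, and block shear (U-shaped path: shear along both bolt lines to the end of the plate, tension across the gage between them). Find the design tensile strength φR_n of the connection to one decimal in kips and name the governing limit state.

Bolt shear: A_b = π(0.625)²/4 = 0.3068 in². φR_n = 0.75 × 68 × 0.3068 × 8 × 2 = 250.3 kips.
Bearing (0.75 in plate, F_u = 65 ksi): end bolts L_c = 1.25 − 0.6875/2 = 0.90625, R_n = min(1.2×0.90625×0.75×65, 2.4×0.625×0.75×65) = 53.016 kips/bolt; interior L_c = 2 − 0.6875 = 1.3125, R_n = 73.125 kips/bolt. φR_n = 0.75 × (2×53.016 + 6×73.125) = 408.6 kips.
Tension yield (gross): A_g = 6.0625×0.75 = 4.5469 in². φR_n = 0.90 × 50 × 4.5469 = 204.6 kips.
Tension rupture (net): A_n = (6.0625 − 2×0.75)×0.75 = 3.4219 in² (U = 1.0, A_e = A_n). φR_n = 0.75 × 65 × 3.4219 = 166.8 kips.
Block shear: shear path 2×[1.25+3×2] = 2×7.25 in, A_gv = 10.875, A_nv = 2×(7.25 − 3.5×0.75)×0.75 = 6.9375 in²; tension across gage: (1.75 − 1×0.75)×0.75 = 0.75 in². R_n = min(0.6×65×6.9375, 0.6×50×10.875) + 1.0×65×0.75 = min(270.56, 326.25) + 48.75 = 319.31 kips. φR_n = 0.75 × 319.31 = 239.5 kips.
Governing: min(250.3, 408.6, 204.6, 166.8, 239.5) = 166.8 kips → net-section rupture.

166.8 kips (net-section rupture governs)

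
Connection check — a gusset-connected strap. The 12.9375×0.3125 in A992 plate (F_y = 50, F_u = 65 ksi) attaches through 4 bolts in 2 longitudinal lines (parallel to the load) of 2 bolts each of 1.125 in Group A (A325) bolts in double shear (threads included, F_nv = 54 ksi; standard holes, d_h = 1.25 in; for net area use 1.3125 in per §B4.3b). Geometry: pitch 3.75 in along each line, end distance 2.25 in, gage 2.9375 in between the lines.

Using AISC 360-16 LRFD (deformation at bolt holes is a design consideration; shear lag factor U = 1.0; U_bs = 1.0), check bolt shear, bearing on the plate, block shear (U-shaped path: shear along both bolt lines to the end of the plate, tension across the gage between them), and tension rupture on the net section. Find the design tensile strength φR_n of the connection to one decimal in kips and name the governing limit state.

Bolt shear: A_b = π(1.125)²/4 = 0.99402 in². φR_n = 0.75 × 54 × 0.99402 × 4 × 2 = 322.1 kips.
Bearing (0.3125 in plate, F_u = 65 ksi): end bolts L_c = 2.25 − 1.25/2 = 1.625, R_n = min(1.2×1.625×0.3125×65, 2.4×1.125×0.3125×65) = 39.609 kips/bolt; interior L_c = 3.75 − 1.25 = 2.5, R_n = 54.844 kips/bolt. φR_n = 0.75 × (2×39.609 + 2×54.844) = 141.7 kips.
Block shear: shear path 2×[2.25+1×3.75] = 2×6 in, A_gv = 3.75, A_nv = 2×(6 − 1.5×1.3125)×0.3125 = 2.5195 in²; tension across gage: (2.9375 − 1×1.3125)×0.3125 = 0.50781 in². R_n = min(0.6×65×2.5195, 0.6×50×3.75) + 1.0×65×0.50781 = min(98.261, 112.5) + 33.008 = 131.27 kips. φR_n = 0.75 × 131.27 = 98.5 kips.
Tension rupture (net): A_n = (12.9375 − 2×1.3125)×0.3125 = 3.2227 in² (U = 1.0, A_e = A_n). φR_n = 0.75 × 65 × 3.2227 = 157.1 kips.
Governing: min(322.1, 141.7, 98.5, 157.1) = 98.5 kips → block shear.

98.5 kips (block shear governs)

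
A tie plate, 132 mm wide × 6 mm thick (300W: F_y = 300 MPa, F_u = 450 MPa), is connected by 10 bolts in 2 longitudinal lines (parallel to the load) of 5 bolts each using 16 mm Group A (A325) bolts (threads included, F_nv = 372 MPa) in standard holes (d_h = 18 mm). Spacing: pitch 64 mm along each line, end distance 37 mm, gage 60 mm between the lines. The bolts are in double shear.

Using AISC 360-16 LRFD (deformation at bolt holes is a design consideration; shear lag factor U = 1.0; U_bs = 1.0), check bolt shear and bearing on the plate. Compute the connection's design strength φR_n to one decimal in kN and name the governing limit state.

Bolt shear: A_b = π(16)²/4 = 201.06 mm². φR_n = 0.75 × 372 × 201.06 × 10 × 2 = 1121.9 kN.
Bearing (6 mm plate, F_u = 450 MPa): end bolts L_c = 37 − 18/2 = 28, R_n = min(1.2×28×6×450, 2.4×16×6×450) = 90.72 kN/bolt; interior L_c = 64 − 18 = 46, R_n = 103.68 kN/bolt. φR_n = 0.75 × (2×90.72 + 8×103.68) = 758.2 kN.
Governing: min(1121.9, 758.2) = 758.2 kN → bearing.

758.2 kN (bearing governs)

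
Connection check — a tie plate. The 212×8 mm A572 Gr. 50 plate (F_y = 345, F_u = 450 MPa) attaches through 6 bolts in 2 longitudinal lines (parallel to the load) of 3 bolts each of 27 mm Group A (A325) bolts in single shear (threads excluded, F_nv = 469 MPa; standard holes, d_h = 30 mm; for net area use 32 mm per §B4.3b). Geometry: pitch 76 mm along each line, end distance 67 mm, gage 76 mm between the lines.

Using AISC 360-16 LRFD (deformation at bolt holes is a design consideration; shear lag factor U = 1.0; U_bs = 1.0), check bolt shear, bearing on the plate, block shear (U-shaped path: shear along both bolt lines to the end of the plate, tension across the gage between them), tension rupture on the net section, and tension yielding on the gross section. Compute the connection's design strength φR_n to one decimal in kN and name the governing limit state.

Bolt shear: A_b = π(27)²/4 = 572.56 mm². φR_n = 0.75 × 469 × 572.56 × 6 × 1 = 1208.4 kN.
Bearing (8 mm plate, F_u = 450 MPa): end bolts L_c = 67 − 30/2 = 52, R_n = min(1.2×52×8×450, 2.4×27×8×450) = 224.64 kN/bolt; interior L_c = 76 − 30 = 46, R_n = 198.72 kN/bolt. φR_n = 0.75 × (2×224.64 + 4×198.72) = 933.1 kN.
Block shear: shear path 2×[67+2×76] = 2×219 mm, A_gv = 3504, A_nv = 2×(219 − 2.5×32)×8 = 2224 mm²; tension across gage: (76 − 1×32)×8 = 352 mm². R_n = min(0.6×450×2224, 0.6×345×3504) + 1.0×450×352 = min(600.48, 725.33) + 158.4 = 758.88 kN. φR_n = 0.75 × 758.88 = 569.2 kN.
Tension rupture (net): A_n = (212 − 2×32)×8 = 1184 mm² (U = 1.0, A_e = A_n). φR_n = 0.75 × 450 × 1184 = 399.6 kN.
Tension yield (gross): A_g = 212×8 = 1696 mm². φR_n = 0.90 × 345 × 1696 = 526.6 kN.
Governing: min(1208.4, 933.1, 569.2, 399.6, 526.6) = 399.6 kN → net-section rupture.

399.6 kN (net-section rupture governs)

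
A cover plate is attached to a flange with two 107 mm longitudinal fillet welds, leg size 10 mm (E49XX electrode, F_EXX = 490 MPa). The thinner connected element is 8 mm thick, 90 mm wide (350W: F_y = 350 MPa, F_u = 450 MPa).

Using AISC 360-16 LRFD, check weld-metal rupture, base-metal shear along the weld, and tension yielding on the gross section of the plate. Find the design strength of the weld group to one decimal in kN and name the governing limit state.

Weld metal: throat = 0.707×10 = 7.07 mm, L = 2×107 = 214 mm. φR_n = 0.75 × 0.6 × 490 × 7.07 × 214 = 333.6 kN.
Base metal shear (8 mm plate): yield φR_n = 1.0×0.6×350×8×214 = 359.5 kN; rupture φR_n = 0.75×0.6×450×8×214 = 346.7 kN; take 346.7 kN (rupture).
Tension yield (gross): A_g = 90×8 = 720 mm². φR_n = 0.90 × 350 × 720 = 226.8 kN.
Governing: min(333.6, 346.7, 226.8) = 226.8 kN → gross-section yield.

226.8 kN (gross-section yield governs)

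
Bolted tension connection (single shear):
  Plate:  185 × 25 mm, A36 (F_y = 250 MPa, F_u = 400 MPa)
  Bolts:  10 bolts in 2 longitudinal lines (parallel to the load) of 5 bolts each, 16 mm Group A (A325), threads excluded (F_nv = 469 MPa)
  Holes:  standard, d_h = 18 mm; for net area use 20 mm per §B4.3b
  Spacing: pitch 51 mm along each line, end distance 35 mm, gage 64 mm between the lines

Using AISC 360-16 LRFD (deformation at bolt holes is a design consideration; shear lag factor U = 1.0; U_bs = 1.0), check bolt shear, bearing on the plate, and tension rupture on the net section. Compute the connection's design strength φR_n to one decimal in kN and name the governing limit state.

Bolt shear: A_b = π(16)²/4 = 201.06 mm². φR_n = 0.75 × 469 × 201.06 × 10 × 1 = 707.2 kN.
Bearing (25 mm plate, F_u = 400 MPa): end bolts L_c = 35 − 18/2 = 26, R_n = min(1.2×26×25×400, 2.4×16×25×400) = 312 kN/bolt; interior L_c = 51 − 18 = 33, R_n = 384 kN/bolt. φR_n = 0.75 × (2×312 + 8×384) = 2772.0 kN.
Tension rupture (net): A_n = (185 − 2×20)×25 = 3625 mm² (U = 1.0, A_e = A_n). φR_n = 0.75 × 400 × 3625 = 1087.5 kN.
Governing: min(707.2, 2772.0, 1087.5) = 707.2 kN → bolt shear.

707.2 kN (bolt shear governs)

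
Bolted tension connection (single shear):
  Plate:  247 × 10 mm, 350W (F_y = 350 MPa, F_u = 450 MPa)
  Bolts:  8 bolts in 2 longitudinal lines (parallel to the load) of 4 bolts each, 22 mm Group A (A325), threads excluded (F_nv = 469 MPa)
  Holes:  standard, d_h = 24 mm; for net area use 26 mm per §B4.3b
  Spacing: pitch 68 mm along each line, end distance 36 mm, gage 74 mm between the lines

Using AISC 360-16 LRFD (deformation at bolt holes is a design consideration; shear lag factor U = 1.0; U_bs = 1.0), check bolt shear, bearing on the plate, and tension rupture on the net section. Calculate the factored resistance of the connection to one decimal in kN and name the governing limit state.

658.1 kN (net-section rupture governs)

Bolt shear: A_b = π(22)²/4 = 380.13 mm². φR_n = 0.75 × 469 × 380.13 × 8 × 1 = 1069.7 kN.
Bearing (10 mm plate, F_u = 450 MPa): end bolts L_c = 36 − 24/2 = 24, R_n = min(1.2×24×10×450, 2.4×22×10×450) = 129.6 kN/bolt; interior L_c = 68 − 24 = 44, R_n = 237.6 kN/bolt. φR_n = 0.75 × (2×129.6 + 6×237.6) = 1263.6 kN.
Tension rupture (net): A_n = (247 − 2×26)×10 = 1950 mm² (U = 1.0, A_e = A_n). φR_n = 0.75 × 450 × 1950 = 658.1 kN.
Governing: min(1069.7, 1263.6, 658.1) = 658.1 kN → net-section rupture.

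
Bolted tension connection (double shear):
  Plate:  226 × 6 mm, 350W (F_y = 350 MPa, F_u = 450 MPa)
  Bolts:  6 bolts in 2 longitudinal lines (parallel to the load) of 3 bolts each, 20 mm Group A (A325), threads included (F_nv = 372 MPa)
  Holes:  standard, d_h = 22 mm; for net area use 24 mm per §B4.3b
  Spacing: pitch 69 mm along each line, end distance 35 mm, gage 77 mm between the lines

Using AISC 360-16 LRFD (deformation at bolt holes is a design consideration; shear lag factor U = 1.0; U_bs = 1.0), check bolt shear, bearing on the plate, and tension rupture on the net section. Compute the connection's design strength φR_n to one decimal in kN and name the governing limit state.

360.5 kN (net-section rupture governs)

Bolt shear: A_b = π(20)²/4 = 314.16 mm². φR_n = 0.75 × 372 × 314.16 × 6 × 2 = 1051.8 kN.
Bearing (6 mm plate, F_u = 450 MPa): end bolts L_c = 35 − 22/2 = 24, R_n = min(1.2×24×6×450, 2.4×20×6×450) = 77.76 kN/bolt; interior L_c = 69 − 22 = 47, R_n = 129.6 kN/bolt. φR_n = 0.75 × (2×77.76 + 4×129.6) = 505.4 kN.
Tension rupture (net): A_n = (226 − 2×24)×6 = 1068 mm² (U = 1.0, A_e = A_n). φR_n = 0.75 × 450 × 1068 = 360.5 kN.
Governing: min(1051.8, 505.4, 360.5) = 360.5 kN → net-section rupture.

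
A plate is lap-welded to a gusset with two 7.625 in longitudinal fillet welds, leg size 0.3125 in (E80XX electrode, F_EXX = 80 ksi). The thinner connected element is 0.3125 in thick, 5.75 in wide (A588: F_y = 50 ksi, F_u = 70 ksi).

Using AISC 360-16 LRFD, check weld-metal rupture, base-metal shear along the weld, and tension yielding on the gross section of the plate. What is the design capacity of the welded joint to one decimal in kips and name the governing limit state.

80.9 kips (gross-section yield governs)

Weld metal: throat = 0.707×0.3125 = 0.22094 in, L = 2×7.625 = 15.25 in. φR_n = 0.75 × 0.6 × 80 × 0.22094 × 15.25 = 121.3 kips.
Base metal shear (0.3125 in plate): yield φR_n = 1.0×0.6×50×0.3125×15.25 = 143.0 kips; rupture φR_n = 0.75×0.6×70×0.3125×15.25 = 150.1 kips; take 143.0 kips (yield).
Tension yield (gross): A_g = 5.75×0.3125 = 1.7969 in². φR_n = 0.90 × 50 × 1.7969 = 80.9 kips.
Governing: min(121.3, 143.0, 80.9) = 80.9 kips → gross-section yield.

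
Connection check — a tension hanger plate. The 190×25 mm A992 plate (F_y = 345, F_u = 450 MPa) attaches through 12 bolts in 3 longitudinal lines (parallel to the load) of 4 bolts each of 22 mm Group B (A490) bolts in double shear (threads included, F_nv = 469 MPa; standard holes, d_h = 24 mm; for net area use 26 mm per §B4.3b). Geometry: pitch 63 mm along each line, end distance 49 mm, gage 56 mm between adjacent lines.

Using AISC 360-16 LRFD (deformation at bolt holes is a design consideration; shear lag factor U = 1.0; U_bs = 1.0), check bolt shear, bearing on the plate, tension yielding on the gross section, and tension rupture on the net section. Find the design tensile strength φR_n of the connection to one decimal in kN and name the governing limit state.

945.0 kN (net-section rupture governs)

Bolt shear: A_b = π(22)²/4 = 380.13 mm². φR_n = 0.75 × 469 × 380.13 × 12 × 2 = 3209.1 kN.
Bearing (25 mm plate, F_u = 450 MPa): end bolts L_c = 49 − 24/2 = 37, R_n = min(1.2×37×25×450, 2.4×22×25×450) = 499.5 kN/bolt; interior L_c = 63 − 24 = 39, R_n = 526.5 kN/bolt. φR_n = 0.75 × (3×499.5 + 9×526.5) = 4677.8 kN.
Tension yield (gross): A_g = 190×25 = 4750 mm². φR_n = 0.90 × 345 × 4750 = 1474.9 kN.
Tension rupture (net): A_n = (190 − 3×26)×25 = 2800 mm² (U = 1.0, A_e = A_n). φR_n = 0.75 × 450 × 2800 = 945.0 kN.
Governing: min(3209.1, 4677.8, 1474.9, 945.0) = 945.0 kN → net-section rupture.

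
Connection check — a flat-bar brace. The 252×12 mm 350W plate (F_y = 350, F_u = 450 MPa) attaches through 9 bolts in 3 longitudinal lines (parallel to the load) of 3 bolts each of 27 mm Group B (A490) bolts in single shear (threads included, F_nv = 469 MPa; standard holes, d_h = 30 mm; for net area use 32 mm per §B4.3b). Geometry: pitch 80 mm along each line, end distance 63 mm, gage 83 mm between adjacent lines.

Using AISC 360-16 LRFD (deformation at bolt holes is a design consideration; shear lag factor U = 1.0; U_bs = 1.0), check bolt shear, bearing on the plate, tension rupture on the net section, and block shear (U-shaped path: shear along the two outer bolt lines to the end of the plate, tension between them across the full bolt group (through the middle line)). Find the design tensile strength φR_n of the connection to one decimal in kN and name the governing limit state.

631.8 kN (net-section rupture governs)

Bolt shear: A_b = π(27)²/4 = 572.56 mm². φR_n = 0.75 × 469 × 572.56 × 9 × 1 = 1812.6 kN.
Bearing (12 mm plate, F_u = 450 MPa): end bolts L_c = 63 − 30/2 = 48, R_n = min(1.2×48×12×450, 2.4×27×12×450) = 311.04 kN/bolt; interior L_c = 80 − 30 = 50, R_n = 324 kN/bolt. φR_n = 0.75 × (3×311.04 + 6×324) = 2157.8 kN.
Tension rupture (net): A_n = (252 − 3×32)×12 = 1872 mm² (U = 1.0, A_e = A_n). φR_n = 0.75 × 450 × 1872 = 631.8 kN.
Block shear: shear path 2×[63+2×80] = 2×223 mm, A_gv = 5352, A_nv = 2×(223 − 2.5×32)×12 = 3432 mm²; tension across gage: (166 − 2×32)×12 = 1224 mm². R_n = min(0.6×450×3432, 0.6×350×5352) + 1.0×450×1224 = min(926.64, 1123.9) + 550.8 = 1477.4 kN. φR_n = 0.75 × 1477.4 = 1108.1 kN.
Governing: min(1812.6, 2157.8, 631.8, 1108.1) = 631.8 kN → net-section rupture.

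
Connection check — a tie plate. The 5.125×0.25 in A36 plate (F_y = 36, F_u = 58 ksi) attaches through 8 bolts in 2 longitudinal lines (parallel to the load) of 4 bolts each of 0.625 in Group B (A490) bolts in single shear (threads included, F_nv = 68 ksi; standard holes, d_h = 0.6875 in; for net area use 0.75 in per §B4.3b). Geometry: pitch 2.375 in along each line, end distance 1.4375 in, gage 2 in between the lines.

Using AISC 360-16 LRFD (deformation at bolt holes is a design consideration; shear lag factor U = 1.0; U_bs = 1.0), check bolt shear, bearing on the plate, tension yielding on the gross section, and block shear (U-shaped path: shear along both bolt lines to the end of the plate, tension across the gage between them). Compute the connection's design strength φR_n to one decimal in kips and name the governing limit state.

41.5 kips (gross-section yield governs)

Bolt shear: A_b = π(0.625)²/4 = 0.3068 in². φR_n = 0.75 × 68 × 0.3068 × 8 × 1 = 125.2 kips.
Bearing (0.25 in plate, F_u = 58 ksi): end bolts L_c = 1.4375 − 0.6875/2 = 1.09375, R_n = min(1.2×1.09375×0.25×58, 2.4×0.625×0.25×58) = 19.031 kips/bolt; interior L_c = 2.375 − 0.6875 = 1.6875, R_n = 21.75 kips/bolt. φR_n = 0.75 × (2×19.031 + 6×21.75) = 126.4 kips.
Tension yield (gross): A_g = 5.125×0.25 = 1.2813 in². φR_n = 0.90 × 36 × 1.2813 = 41.5 kips.
Block shear: shear path 2×[1.4375+3×2.375] = 2×8.5625 in, A_gv = 4.2813, A_nv = 2×(8.5625 − 3.5×0.75)×0.25 = 2.9688 in²; tension across gage: (2 − 1×0.75)×0.25 = 0.3125 in². R_n = min(0.6×58×2.9688, 0.6×36×4.2813) + 1.0×58×0.3125 = min(103.31, 92.476) + 18.125 = 110.6 kips. φR_n = 0.75 × 110.6 = 83.0 kips.
Governing: min(125.2, 126.4, 41.5, 83.0) = 41.5 kips → gross-section yield.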